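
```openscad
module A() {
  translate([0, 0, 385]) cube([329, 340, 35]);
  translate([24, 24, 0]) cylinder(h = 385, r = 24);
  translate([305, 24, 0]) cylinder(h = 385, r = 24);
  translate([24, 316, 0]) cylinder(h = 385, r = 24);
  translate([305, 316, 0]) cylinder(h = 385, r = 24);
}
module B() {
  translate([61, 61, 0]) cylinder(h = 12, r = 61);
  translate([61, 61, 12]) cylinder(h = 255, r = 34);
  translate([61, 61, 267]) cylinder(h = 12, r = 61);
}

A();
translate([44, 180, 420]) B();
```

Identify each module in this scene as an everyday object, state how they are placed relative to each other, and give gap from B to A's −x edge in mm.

A is a stool. B is a spool. The spool is on top of the stool. The gap from the spool to the stool's −x edge is 44 mm.

The spool's min-x is at 44; the stool's min-x is 0; gap = 44 mm.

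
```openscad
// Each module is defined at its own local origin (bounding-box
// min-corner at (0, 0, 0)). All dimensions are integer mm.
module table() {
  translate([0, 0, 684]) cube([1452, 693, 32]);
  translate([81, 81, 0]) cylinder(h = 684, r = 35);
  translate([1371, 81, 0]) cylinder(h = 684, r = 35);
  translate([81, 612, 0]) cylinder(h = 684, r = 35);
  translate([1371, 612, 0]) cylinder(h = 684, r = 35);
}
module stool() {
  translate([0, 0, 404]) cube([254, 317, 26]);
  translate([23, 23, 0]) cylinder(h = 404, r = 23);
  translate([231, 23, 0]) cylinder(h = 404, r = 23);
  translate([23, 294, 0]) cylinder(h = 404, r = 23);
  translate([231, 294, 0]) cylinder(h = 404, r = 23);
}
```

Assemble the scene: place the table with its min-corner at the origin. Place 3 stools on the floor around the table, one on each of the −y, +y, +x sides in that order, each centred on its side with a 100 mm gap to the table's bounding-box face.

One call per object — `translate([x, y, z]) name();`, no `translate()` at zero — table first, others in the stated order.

table();
translate([599, -417, 0]) stool();
translate([599, 793, 0]) stool();
translate([1552, 188, 0]) stool();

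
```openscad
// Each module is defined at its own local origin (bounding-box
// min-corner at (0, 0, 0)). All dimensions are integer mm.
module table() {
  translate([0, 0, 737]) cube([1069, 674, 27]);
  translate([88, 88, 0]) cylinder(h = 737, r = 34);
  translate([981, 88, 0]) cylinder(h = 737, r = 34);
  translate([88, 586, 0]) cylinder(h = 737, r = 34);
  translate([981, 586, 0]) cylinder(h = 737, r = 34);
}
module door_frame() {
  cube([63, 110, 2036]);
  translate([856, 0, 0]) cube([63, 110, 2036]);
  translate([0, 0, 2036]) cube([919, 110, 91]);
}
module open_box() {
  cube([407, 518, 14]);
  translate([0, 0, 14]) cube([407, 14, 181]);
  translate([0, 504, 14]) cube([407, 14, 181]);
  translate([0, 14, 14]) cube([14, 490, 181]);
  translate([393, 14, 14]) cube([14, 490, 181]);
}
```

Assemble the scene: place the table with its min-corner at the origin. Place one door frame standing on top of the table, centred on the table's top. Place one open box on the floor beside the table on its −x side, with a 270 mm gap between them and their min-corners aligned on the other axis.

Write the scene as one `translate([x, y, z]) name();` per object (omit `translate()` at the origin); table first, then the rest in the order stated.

table();
translate([75, 282, 764]) door_frame();
translate([-677, 0, 0]) open_box();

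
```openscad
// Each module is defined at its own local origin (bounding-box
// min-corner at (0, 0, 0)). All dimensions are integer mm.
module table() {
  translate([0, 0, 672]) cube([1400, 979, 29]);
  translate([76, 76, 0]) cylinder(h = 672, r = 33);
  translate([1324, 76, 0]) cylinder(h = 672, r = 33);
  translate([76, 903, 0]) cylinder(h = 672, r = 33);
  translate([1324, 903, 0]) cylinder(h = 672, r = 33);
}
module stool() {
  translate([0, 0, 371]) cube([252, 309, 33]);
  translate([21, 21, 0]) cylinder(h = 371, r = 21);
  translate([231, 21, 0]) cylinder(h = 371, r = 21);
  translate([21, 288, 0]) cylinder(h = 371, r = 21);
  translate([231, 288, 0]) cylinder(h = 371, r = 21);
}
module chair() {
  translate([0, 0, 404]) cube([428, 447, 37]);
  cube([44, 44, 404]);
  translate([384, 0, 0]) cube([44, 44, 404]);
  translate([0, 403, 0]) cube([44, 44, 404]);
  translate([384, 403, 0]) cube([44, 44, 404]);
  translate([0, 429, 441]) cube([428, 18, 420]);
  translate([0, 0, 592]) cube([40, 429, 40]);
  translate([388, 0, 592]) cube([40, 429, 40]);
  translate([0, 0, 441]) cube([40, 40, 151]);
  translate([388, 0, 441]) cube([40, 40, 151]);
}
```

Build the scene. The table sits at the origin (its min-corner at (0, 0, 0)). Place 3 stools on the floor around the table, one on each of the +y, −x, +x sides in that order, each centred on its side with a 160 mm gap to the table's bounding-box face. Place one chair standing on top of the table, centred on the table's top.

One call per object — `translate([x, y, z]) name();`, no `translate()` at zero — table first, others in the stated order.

table();
translate([574, 1139, 0]) stool();
translate([-412, 335, 0]) stool();
translate([1560, 335, 0]) stool();
translate([486, 266, 701]) chair();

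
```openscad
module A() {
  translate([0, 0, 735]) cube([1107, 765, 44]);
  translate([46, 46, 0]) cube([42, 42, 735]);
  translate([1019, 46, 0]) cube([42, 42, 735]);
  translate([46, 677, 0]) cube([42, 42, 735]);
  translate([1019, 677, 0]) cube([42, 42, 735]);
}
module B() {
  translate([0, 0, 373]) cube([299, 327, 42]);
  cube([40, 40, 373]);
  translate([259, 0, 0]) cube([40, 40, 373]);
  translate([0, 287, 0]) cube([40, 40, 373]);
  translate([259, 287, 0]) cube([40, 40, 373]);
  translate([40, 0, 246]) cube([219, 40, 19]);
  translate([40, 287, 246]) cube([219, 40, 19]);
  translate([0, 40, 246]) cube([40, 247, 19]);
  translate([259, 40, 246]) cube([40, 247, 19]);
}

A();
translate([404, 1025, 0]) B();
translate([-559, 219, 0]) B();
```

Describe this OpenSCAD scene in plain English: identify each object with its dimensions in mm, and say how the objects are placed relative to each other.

A is a table with a 1107×765 mm rectangular top, 44 mm thick, top surface at z = 779 mm, supported by four 42×42 mm square legs, each inset 46 mm from the nearest pair of top edges, running from the floor.

B is a four-legged stool. The seat is a 299×327×42 mm slab whose top surface is at z = 415 mm; four square legs, each 40×40 mm in cross-section, run from the floor (z = 0) to the underside of the seat, each flush with a corner of the seat. Four stretchers, 40 mm wide and 19 mm tall, connect adjacent legs with their undersides at z = 246 mm, each running between the inner faces of the legs it joins and aligned with the legs' outer faces on the other axis.

Two stools sit around the table at the +y, −x sides.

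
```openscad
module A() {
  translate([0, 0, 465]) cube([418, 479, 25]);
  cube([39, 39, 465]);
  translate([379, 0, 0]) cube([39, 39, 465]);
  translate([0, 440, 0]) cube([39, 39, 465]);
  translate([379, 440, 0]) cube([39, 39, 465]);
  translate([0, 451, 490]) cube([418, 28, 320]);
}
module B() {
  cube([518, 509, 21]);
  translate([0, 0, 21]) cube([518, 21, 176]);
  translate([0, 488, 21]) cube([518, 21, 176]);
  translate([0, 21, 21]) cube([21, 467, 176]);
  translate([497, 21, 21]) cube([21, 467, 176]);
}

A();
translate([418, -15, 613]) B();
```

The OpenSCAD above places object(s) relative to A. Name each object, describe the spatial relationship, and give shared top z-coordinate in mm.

Both tops at z = 810 mm.

A is a chair. B is an open box. The open box is beside the chair with their tops flush at z = 810. The shared top z-coordinate is 810 mm.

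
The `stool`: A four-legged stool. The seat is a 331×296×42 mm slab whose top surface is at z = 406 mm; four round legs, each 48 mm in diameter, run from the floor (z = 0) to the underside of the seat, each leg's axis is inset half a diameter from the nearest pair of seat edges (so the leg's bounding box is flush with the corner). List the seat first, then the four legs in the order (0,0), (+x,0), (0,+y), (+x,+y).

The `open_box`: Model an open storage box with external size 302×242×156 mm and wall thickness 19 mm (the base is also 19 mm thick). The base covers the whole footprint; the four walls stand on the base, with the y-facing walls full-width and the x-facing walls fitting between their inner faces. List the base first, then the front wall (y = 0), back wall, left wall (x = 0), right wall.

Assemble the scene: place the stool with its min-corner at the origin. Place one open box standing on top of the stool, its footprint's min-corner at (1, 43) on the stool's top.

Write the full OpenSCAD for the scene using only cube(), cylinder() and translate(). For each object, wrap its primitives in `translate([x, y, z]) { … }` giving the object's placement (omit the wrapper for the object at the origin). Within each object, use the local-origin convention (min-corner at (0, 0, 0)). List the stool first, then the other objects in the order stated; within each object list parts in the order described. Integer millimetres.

translate([0, 0, 364]) cube([331, 296, 42]);
translate([24, 24, 0]) cylinder(h = 364, r = 24);
translate([307, 24, 0]) cylinder(h = 364, r = 24);
translate([24, 272, 0]) cylinder(h = 364, r = 24);
translate([307, 272, 0]) cylinder(h = 364, r = 24);
translate([1, 43, 406]) {
  cube([302, 242, 19]);
  translate([0, 0, 19]) cube([302, 19, 137]);
  translate([0, 223, 19]) cube([302, 19, 137]);
  translate([0, 19, 19]) cube([19, 204, 137]);
  translate([283, 19, 19]) cube([19, 204, 137]);
}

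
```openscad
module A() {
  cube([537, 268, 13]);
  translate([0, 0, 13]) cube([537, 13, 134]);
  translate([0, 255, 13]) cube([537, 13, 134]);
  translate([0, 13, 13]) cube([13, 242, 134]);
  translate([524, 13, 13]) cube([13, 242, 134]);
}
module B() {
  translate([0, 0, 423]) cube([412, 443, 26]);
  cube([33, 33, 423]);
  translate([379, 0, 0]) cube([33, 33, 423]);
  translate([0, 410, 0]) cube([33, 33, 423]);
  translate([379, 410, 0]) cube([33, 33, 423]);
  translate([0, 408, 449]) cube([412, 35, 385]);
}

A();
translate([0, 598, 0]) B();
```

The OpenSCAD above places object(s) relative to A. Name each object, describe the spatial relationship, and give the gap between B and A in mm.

The chair's nearest face is 330 mm from the open box's +y face.

A is an open box. B is a chair. The chair is on the floor beside the open box on its +y side. The gap between the chair and the open box is 330 mm.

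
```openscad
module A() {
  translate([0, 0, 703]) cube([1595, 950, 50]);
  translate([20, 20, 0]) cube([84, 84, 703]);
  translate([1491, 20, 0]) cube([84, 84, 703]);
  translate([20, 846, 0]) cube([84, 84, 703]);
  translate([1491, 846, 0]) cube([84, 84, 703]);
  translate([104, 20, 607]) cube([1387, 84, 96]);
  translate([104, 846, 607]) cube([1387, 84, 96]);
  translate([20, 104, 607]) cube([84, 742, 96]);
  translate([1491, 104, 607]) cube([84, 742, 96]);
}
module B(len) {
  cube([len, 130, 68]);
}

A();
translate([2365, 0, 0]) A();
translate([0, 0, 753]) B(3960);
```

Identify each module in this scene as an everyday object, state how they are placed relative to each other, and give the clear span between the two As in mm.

Second table starts at x = 2365; first ends at x = 1595; clear span = 2365 − 1595 = 770 mm.

A is a table. B is a beam. A beam spans the tops of two tables. The clear span between the two tables is 770 mm.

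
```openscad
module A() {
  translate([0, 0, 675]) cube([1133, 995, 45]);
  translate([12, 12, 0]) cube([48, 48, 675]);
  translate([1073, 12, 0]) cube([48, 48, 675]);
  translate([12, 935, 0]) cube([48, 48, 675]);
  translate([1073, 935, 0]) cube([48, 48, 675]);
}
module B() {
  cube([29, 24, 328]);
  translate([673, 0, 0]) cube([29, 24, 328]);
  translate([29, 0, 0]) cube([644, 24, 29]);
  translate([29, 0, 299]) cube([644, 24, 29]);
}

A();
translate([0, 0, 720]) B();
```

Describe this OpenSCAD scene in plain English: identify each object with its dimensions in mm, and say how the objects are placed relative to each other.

A is a rectangular dining table. The top is 1133×995×45 mm with its upper surface at z = 720 mm. It stands on four 48×48 mm square legs, each inset 12 mm from the nearest pair of top edges, running from the floor to the underside of the top.

B is a rectangular picture frame lying in the x–z plane (depth along y). The opening is 644 mm wide (x) by 270 mm tall (z), surrounded by a border 29 mm wide on all four sides. The frame is 24 mm deep and is made of two full-height vertical stiles with two horizontal rails fitted between them.

The picture frame is on top of the table.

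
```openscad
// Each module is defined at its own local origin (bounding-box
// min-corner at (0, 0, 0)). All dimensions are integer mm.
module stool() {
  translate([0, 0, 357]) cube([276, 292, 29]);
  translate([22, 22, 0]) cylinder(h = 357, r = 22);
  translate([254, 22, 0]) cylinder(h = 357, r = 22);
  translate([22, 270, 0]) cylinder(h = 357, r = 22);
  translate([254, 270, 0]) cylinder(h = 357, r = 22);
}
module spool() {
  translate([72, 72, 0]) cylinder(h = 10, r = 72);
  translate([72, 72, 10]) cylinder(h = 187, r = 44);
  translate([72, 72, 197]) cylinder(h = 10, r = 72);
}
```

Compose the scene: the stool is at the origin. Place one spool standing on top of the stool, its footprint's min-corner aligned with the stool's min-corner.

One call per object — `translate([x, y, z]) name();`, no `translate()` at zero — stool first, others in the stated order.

stool();
translate([0, 0, 386]) spool();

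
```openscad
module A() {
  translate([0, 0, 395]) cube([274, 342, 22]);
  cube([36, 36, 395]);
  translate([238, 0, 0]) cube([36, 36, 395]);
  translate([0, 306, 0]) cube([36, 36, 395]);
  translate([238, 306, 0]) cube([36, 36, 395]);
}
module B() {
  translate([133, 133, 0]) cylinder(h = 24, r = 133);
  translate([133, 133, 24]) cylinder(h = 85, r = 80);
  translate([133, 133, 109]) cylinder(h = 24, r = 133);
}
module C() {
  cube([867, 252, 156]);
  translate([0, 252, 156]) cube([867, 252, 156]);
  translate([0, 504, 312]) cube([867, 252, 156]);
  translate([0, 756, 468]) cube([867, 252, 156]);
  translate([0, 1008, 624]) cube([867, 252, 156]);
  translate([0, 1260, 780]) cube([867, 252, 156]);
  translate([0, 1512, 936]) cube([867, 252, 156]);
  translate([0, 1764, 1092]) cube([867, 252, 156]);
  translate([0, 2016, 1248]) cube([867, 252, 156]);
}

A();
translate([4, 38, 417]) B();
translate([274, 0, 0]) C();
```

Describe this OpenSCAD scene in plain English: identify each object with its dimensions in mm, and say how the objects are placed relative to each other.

A is a four-legged stool. The seat is a 274×342×22 mm slab whose top surface is at z = 417 mm; four square legs, each 36×36 mm in cross-section, run from the floor (z = 0) to the underside of the seat, each flush with a corner of the seat.

B is a spool: two coaxial disc flanges of radius 133 mm and thickness 24 mm, joined by a core cylinder of radius 80 mm and height 85 mm. The lower flange rests on z = 0 and the three cylinders share a vertical axis.

C is a straight staircase of 9 solid steps. Each step is 867 mm wide (x), 252 mm deep (y, the going) and 156 mm tall (the rise). The first step rests on the floor; each subsequent step sits one going further in +y and one rise higher in +z, directly behind and above the previous step with no overlap.

The spool is on top of the stool, centred. The staircase is against the stool's +x side, with their −y faces flush.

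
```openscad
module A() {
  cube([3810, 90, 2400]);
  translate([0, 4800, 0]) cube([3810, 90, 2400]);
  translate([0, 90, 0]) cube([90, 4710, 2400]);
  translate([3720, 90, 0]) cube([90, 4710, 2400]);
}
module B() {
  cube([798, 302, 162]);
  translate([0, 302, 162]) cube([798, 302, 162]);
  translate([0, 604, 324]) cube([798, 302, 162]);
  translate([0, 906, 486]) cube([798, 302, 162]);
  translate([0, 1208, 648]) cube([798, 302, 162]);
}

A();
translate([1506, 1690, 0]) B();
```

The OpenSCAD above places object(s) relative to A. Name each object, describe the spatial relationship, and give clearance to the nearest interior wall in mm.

Clearances: x = 1416, y = 1600; minimum 1416 mm.

A is a house frame. B is a staircase. The staircase sits inside the house frame, centred. The clearance to the nearest interior wall is 1416 mm.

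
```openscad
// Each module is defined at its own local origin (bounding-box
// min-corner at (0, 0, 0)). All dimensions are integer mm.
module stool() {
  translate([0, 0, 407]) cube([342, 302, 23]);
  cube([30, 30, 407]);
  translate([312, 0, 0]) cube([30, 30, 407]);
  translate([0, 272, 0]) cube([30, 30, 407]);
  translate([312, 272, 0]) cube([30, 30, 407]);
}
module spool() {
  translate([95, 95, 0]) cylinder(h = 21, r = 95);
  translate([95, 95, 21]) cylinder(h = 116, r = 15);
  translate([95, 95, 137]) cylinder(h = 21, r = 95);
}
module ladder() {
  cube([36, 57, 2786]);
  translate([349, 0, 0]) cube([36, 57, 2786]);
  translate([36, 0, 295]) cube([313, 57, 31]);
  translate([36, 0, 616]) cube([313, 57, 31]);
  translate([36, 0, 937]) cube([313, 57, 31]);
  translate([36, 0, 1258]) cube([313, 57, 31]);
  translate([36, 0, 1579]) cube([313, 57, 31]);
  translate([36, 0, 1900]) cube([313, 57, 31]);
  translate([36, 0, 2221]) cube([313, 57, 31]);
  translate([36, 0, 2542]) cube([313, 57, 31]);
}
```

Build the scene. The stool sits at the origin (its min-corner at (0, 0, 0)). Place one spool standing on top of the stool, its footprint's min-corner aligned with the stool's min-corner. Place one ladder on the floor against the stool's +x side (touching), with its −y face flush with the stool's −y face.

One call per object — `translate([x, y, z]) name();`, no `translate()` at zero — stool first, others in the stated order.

stool();
translate([0, 0, 430]) spool();
translate([342, 0, 0]) ladder();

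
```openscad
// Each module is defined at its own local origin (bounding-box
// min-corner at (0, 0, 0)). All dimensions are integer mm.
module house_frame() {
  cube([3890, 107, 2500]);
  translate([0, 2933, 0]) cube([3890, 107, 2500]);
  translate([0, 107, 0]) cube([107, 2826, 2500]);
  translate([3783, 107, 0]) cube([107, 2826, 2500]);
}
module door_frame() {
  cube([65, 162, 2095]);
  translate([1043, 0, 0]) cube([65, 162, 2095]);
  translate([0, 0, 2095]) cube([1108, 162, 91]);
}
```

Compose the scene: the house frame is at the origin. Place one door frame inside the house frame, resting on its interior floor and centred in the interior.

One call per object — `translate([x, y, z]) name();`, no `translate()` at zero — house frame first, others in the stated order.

house_frame();
translate([1391, 1439, 0]) door_frame();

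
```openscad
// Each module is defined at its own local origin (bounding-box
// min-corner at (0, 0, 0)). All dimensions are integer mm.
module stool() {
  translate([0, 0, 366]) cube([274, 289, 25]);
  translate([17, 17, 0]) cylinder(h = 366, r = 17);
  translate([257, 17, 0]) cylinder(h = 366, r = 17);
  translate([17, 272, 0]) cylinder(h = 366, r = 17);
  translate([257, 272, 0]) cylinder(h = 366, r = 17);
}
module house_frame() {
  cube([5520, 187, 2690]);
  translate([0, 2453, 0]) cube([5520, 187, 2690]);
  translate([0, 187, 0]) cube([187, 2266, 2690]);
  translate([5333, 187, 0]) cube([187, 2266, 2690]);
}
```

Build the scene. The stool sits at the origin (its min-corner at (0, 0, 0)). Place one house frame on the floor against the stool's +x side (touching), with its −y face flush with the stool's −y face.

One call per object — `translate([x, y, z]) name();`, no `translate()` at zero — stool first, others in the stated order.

stool();
translate([274, 0, 0]) house_frame();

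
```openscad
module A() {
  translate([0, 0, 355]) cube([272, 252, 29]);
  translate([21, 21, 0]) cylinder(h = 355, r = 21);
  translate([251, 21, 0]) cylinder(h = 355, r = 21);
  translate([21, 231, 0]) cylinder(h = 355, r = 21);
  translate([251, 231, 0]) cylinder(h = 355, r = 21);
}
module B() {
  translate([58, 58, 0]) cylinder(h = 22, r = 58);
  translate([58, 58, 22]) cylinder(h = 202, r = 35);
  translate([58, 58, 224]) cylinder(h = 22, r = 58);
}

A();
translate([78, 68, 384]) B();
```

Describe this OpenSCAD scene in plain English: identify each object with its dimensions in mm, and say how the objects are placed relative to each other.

A is a four-legged stool. The seat is a 272×252×29 mm slab whose top surface is at z = 384 mm; four round legs, each 42 mm in diameter, run from the floor (z = 0) to the underside of the seat, each leg's axis is inset half a diameter from the nearest pair of seat edges (so the leg's bounding box is flush with the corner).

B is a spool: two coaxial disc flanges of radius 58 mm and thickness 22 mm, joined by a core cylinder of radius 35 mm and height 202 mm. The lower flange rests on z = 0 and the three cylinders share a vertical axis.

The spool is on top of the stool, centred.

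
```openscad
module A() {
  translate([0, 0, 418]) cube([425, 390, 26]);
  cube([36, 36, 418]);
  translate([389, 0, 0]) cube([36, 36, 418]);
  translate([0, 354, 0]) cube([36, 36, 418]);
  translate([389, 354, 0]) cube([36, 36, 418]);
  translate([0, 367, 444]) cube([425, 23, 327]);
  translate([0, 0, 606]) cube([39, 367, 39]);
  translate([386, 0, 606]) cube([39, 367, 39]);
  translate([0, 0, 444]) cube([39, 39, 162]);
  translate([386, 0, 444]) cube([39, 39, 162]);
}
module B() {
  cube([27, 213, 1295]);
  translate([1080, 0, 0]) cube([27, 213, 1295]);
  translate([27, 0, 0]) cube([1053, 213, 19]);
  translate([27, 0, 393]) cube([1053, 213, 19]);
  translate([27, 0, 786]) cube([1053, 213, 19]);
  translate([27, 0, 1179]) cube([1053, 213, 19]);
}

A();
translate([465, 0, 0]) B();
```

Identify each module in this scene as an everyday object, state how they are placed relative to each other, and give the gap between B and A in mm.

A is a chair. B is a bookshelf. The bookshelf is on the floor beside the chair on its +x side. The gap between the bookshelf and the chair is 40 mm.

The bookshelf's nearest face is 40 mm from the chair's +x face.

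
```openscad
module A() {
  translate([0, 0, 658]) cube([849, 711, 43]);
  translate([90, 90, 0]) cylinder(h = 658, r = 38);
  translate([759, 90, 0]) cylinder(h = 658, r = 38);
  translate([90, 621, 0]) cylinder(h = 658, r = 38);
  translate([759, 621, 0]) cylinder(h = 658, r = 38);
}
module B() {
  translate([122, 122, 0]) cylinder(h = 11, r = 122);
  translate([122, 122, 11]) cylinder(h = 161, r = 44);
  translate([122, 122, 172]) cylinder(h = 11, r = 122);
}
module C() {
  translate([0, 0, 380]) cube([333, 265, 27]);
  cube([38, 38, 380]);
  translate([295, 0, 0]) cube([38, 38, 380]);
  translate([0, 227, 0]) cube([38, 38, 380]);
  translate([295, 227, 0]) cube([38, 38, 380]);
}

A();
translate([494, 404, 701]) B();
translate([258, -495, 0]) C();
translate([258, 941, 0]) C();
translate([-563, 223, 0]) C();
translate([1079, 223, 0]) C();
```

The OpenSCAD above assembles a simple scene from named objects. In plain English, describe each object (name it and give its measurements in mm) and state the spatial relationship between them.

A is a rectangular dining table. The top is 849×711×43 mm with its upper surface at z = 701 mm. It stands on four round legs of 76 mm diameter, each leg's bounding box inset 52 mm from the nearest pair of top edges, running from the floor to the underside of the top.

B is a spool: two coaxial disc flanges of radius 122 mm and thickness 11 mm, joined by a core cylinder of radius 44 mm and height 161 mm. The lower flange rests on z = 0 and the three cylinders share a vertical axis.

C is a simple wooden stool: a rectangular seat 333 mm (x) by 265 mm (y), 27 mm thick, top face at z = 407 mm, on four square legs, each 38×38 mm in cross-section. The legs rest on z = 0, each flush with a corner of the seat.

The spool is on top of the table. Four stools sit around the table at the −y, +y, −x, +x sides.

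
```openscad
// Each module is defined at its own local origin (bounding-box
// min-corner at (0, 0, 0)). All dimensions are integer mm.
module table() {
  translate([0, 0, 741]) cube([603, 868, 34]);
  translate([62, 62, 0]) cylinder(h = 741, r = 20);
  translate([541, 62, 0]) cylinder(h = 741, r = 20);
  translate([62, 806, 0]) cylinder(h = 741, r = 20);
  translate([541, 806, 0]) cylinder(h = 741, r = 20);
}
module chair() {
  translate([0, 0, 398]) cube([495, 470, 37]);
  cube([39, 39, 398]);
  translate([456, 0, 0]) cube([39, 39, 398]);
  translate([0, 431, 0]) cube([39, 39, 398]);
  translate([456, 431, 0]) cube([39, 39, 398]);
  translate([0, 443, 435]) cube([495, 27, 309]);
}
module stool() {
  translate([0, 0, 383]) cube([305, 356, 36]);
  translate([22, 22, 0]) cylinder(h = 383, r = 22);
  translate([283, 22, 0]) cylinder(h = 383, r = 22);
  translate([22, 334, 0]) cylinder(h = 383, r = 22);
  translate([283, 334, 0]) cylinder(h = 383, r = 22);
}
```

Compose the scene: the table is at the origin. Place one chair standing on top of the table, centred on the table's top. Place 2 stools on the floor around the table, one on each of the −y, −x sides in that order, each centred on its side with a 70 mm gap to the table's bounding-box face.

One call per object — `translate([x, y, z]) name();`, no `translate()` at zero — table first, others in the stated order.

table();
translate([54, 199, 775]) chair();
translate([149, -426, 0]) stool();
translate([-375, 256, 0]) stool();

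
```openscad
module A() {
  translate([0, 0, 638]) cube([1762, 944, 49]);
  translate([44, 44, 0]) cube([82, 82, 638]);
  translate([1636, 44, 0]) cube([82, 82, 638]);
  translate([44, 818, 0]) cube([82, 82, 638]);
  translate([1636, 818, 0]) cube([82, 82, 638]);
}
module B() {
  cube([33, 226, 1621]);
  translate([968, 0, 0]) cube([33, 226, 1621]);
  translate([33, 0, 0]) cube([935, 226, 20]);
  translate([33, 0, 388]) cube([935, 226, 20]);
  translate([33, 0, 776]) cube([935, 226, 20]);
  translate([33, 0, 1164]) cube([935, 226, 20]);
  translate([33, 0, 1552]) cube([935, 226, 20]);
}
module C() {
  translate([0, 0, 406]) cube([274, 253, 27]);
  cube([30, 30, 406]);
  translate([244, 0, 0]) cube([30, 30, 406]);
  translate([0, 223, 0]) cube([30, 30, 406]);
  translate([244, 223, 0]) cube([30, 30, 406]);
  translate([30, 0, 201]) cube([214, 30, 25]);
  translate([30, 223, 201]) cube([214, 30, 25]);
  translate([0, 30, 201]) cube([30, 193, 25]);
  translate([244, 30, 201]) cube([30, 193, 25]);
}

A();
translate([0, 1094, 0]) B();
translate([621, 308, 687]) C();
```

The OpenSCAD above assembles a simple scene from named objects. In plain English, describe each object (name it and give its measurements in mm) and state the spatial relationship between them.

A is a rectangular dining table. The top is 1762×944×49 mm with its upper surface at z = 687 mm. It stands on four 82×82 mm square legs, each inset 44 mm from the nearest pair of top edges, running from the floor to the underside of the top.

B is a bookshelf 1001 mm wide overall, 226 mm deep and 1621 mm tall. The two sides are 33 mm thick vertical panels. 5 horizontal shelves of 20 mm thickness span between the inner faces of the sides; the lowest shelf sits on the floor and shelves are stacked with a clear vertical gap of 368 mm between each pair.

C is a four-legged stool. The seat is 274×253 mm, 27 mm thick, top at z = 433 mm. It stands on four square legs, each 30×30 mm in cross-section, from z = 0 to the seat underside, each flush with a corner of the seat. Four stretchers, 30 mm wide and 25 mm tall, connect adjacent legs with their undersides at z = 201 mm, each running between the inner faces of the legs it joins and aligned with the legs' outer faces on the other axis.

The bookshelf is on the floor beside the table on its +y side. The stool is on top of the table.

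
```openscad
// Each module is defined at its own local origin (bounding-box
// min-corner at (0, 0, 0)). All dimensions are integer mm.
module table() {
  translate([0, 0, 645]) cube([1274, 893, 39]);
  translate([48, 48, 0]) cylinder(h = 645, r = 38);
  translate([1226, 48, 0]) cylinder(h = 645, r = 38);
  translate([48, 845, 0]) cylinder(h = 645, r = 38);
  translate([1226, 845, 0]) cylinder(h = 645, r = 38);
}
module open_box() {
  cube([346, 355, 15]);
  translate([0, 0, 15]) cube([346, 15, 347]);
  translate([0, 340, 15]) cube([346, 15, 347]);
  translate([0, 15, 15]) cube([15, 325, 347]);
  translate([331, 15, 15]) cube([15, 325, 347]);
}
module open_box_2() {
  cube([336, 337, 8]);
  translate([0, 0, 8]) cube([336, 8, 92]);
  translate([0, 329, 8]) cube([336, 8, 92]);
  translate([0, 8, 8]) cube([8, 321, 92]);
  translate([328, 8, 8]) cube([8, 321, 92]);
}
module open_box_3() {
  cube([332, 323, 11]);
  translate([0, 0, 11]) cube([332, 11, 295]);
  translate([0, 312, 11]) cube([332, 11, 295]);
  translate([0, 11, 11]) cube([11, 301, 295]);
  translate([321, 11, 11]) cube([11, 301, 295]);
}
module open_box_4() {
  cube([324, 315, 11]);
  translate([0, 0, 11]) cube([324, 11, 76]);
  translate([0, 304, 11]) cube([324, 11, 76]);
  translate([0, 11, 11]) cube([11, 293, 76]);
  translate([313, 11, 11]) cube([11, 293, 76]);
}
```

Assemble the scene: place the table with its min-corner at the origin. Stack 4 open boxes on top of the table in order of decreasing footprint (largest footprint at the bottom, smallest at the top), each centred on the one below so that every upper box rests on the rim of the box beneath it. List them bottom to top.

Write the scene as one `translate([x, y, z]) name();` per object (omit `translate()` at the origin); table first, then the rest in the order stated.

table();
translate([464, 269, 684]) open_box();
translate([469, 278, 1046]) open_box_2();
translate([471, 285, 1146]) open_box_3();
translate([475, 289, 1452]) open_box_4();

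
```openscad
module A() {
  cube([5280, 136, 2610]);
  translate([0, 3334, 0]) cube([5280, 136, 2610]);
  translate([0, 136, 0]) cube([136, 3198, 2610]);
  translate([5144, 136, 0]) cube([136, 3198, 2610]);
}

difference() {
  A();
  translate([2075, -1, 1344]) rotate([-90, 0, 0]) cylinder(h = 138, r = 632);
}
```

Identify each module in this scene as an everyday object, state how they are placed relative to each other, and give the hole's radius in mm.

The subtracted cylinder has r = 632 mm.

A is a house frame. The house frame has a circular hole through its front wall. The hole's radius is 632 mm.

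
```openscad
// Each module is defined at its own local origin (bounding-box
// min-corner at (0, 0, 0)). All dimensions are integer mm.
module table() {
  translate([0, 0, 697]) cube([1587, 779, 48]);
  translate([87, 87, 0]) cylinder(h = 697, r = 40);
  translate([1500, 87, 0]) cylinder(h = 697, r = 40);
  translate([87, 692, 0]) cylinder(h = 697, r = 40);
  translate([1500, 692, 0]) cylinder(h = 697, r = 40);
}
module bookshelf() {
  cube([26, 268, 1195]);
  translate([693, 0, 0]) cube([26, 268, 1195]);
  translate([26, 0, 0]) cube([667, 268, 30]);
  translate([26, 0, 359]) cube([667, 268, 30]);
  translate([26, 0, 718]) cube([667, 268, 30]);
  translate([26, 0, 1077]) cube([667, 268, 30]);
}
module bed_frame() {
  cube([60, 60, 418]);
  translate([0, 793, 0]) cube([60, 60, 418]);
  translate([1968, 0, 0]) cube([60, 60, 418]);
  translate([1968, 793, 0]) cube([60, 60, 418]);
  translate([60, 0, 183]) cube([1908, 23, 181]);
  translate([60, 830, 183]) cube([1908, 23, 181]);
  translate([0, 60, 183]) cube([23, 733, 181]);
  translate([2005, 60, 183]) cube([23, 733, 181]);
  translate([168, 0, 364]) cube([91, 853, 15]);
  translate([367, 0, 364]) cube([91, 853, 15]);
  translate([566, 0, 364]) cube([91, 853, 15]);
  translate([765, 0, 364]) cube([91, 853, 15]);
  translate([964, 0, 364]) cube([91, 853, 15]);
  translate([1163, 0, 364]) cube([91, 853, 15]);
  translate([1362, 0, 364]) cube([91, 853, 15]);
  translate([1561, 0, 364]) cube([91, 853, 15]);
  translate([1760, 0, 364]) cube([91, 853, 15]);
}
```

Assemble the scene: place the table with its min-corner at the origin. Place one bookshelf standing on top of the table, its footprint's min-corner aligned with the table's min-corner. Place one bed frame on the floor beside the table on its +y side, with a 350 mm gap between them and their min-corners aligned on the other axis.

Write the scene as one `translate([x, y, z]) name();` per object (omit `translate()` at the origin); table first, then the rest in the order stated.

table();
translate([0, 0, 745]) bookshelf();
translate([0, 1129, 0]) bed_frame();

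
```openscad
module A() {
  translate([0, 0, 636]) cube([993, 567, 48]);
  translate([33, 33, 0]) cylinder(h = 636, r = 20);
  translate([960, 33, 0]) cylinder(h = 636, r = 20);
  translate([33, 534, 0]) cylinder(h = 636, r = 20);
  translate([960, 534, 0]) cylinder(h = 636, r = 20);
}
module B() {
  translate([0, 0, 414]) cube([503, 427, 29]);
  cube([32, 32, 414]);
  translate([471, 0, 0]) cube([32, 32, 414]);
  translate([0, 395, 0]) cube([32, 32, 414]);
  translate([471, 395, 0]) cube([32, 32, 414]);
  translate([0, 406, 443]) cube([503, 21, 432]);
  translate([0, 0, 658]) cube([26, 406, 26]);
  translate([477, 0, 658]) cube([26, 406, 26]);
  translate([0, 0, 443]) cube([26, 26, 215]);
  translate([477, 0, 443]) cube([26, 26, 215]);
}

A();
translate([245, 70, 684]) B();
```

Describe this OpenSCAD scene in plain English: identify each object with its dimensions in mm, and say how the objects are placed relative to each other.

A is a table with a 993×567 mm rectangular top, 48 mm thick, top surface at z = 684 mm, supported by four round legs of 40 mm diameter, each leg's bounding box inset 13 mm from the nearest pair of top edges, running from the floor.

B is a chair: 503×427 mm seat, 29 mm thick, top at z = 443 mm, on four 32 mm square corner legs flush with the seat edges. A 21 mm thick backrest slab spans the full seat width, extending 432 mm above the seat top, its back face flush with the seat's +y edge. Two armrests of 26×26 mm section run along each side from the seat's front edge to the front of the backrest, top faces 241 mm above the seat top and outer faces flush with the seat's x-edges; a 26×26 mm post under the front of each armrest stands on the seat at the front corner.

The chair is on top of the table, centred.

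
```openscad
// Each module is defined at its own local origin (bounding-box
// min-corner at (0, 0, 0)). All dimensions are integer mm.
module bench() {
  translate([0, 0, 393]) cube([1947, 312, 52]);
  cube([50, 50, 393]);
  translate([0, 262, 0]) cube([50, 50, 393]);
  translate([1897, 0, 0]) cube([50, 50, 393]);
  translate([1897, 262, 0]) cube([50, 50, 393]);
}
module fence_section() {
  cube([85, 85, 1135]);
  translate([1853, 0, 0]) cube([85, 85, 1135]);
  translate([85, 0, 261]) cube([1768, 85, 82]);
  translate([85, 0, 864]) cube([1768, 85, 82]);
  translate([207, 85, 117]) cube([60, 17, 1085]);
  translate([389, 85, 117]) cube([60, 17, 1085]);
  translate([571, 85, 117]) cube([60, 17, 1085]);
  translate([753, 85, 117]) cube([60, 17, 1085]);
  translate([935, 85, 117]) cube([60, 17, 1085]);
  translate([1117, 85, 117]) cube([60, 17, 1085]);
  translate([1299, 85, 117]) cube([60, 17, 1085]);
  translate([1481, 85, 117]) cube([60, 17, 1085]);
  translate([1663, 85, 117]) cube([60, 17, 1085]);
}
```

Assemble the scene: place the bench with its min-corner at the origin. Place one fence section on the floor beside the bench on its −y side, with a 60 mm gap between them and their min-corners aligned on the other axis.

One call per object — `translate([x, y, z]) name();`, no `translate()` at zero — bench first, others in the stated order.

bench();
translate([0, -162, 0]) fence_section();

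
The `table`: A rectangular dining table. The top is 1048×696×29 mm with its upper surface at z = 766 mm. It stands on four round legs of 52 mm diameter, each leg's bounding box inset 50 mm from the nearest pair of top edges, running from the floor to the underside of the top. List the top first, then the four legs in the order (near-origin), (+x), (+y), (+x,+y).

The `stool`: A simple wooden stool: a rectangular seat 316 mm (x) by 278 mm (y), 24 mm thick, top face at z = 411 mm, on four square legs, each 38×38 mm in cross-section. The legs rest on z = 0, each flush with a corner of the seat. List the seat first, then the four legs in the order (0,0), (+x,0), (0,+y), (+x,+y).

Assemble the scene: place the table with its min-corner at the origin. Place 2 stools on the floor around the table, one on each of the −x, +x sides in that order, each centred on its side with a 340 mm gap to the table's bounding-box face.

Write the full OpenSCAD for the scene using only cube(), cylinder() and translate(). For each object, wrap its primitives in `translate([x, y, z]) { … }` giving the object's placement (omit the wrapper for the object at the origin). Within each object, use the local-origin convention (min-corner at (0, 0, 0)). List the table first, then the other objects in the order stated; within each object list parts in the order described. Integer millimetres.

translate([0, 0, 737]) cube([1048, 696, 29]);
translate([76, 76, 0]) cylinder(h = 737, r = 26);
translate([972, 76, 0]) cylinder(h = 737, r = 26);
translate([76, 620, 0]) cylinder(h = 737, r = 26);
translate([972, 620, 0]) cylinder(h = 737, r = 26);
translate([-656, 209, 0]) {
  translate([0, 0, 387]) cube([316, 278, 24]);
  cube([38, 38, 387]);
  translate([278, 0, 0]) cube([38, 38, 387]);
  translate([0, 240, 0]) cube([38, 38, 387]);
  translate([278, 240, 0]) cube([38, 38, 387]);
}
translate([1388, 209, 0]) {
  translate([0, 0, 387]) cube([316, 278, 24]);
  cube([38, 38, 387]);
  translate([278, 0, 0]) cube([38, 38, 387]);
  translate([0, 240, 0]) cube([38, 38, 387]);
  translate([278, 240, 0]) cube([38, 38, 387]);
}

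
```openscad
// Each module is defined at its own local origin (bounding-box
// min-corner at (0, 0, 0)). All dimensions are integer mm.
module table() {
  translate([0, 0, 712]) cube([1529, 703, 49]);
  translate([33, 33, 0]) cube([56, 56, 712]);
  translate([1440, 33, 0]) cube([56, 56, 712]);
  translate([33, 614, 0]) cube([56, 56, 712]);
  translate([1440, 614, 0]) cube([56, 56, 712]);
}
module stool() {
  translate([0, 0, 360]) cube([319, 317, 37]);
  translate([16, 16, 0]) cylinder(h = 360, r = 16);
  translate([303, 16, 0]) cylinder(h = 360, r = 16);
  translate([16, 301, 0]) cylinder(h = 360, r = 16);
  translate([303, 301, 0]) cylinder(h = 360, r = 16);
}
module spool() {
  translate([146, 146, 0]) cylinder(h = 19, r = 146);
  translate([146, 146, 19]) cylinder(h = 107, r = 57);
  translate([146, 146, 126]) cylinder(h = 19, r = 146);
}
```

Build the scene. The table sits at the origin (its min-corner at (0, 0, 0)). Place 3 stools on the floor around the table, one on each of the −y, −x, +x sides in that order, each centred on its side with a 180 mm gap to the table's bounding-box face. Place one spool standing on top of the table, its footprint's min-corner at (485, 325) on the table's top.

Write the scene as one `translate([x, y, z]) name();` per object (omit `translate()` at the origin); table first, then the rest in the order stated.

table();
translate([605, -497, 0]) stool();
translate([-499, 193, 0]) stool();
translate([1709, 193, 0]) stool();
translate([485, 325, 761]) spool();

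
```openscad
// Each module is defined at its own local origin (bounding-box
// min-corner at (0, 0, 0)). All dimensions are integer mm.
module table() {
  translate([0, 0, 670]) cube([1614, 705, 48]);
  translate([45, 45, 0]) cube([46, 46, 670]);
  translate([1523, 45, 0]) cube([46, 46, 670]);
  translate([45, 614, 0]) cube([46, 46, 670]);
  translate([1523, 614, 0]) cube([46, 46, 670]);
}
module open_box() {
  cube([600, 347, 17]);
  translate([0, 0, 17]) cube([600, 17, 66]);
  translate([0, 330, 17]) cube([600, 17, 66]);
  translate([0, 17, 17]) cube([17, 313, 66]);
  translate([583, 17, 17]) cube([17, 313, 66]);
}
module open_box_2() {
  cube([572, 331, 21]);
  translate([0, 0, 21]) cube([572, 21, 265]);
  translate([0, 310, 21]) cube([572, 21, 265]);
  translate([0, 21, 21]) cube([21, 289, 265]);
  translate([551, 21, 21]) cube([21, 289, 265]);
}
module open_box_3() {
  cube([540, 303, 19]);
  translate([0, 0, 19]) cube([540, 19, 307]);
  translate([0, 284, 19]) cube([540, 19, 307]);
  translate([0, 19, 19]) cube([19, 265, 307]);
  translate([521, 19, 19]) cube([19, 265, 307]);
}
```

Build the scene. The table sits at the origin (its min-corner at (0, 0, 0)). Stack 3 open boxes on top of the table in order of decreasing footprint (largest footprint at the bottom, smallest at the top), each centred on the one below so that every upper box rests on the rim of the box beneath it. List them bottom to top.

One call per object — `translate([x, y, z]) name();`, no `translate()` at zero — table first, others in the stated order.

table();
translate([507, 179, 718]) open_box();
translate([521, 187, 801]) open_box_2();
translate([537, 201, 1087]) open_box_3();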